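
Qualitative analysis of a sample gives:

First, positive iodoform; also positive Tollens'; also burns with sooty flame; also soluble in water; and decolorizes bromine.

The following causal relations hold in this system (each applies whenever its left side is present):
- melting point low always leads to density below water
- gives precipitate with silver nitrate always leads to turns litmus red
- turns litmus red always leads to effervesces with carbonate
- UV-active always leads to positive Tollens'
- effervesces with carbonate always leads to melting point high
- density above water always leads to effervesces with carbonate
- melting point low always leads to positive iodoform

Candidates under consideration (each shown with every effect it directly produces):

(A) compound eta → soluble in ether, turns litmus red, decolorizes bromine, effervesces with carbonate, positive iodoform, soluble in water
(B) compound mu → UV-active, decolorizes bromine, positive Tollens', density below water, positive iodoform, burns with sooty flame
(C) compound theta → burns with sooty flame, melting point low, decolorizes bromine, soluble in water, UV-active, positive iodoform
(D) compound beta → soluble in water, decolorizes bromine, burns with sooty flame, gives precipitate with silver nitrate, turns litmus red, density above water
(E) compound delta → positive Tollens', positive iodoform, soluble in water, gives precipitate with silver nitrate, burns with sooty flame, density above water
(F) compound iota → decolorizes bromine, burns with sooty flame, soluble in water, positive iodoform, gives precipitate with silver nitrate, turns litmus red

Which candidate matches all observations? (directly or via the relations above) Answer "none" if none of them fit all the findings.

C

Checking each candidate against the observations:
(A) compound eta — positive iodoform match; positive Tollens' miss; burns with sooty flame miss; soluble in water match; decolorizes bromine match
(B) compound mu — does not account for soluble in water
(C) compound theta — accounts for every observation (positive Tollens' by UV-active → positive Tollens')
(D) compound beta — does not account for positive iodoform, positive Tollens'
(E) compound delta — positive iodoform match; positive Tollens' match; burns with sooty flame match; soluble in water match; decolorizes bromine miss
(F) compound iota — does not account for positive Tollens'
(C) alone accounts for all the evidence.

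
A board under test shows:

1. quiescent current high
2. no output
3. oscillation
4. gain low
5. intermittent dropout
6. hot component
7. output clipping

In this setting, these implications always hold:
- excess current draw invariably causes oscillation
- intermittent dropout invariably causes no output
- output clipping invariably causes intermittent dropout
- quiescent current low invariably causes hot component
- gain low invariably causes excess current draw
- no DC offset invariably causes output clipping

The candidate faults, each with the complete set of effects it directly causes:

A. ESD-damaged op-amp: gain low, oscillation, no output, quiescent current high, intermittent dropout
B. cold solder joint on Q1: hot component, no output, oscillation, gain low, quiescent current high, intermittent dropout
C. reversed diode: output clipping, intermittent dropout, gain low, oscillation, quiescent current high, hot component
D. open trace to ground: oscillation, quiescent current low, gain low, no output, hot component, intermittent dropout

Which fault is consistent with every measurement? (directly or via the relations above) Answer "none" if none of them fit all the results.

C

Per-candidate check:
(A) ESD-damaged op-amp — does not account for hot component, output clipping
(B) cold solder joint on Q1 — quiescent current high yes; no output yes; oscillation yes; gain low yes; intermittent dropout yes; hot component yes; output clipping NO
(C) reversed diode — accounts for every observation (no output through intermittent dropout → no output)
(D) open trace to ground — quiescent current high NO; no output yes; oscillation yes; gain low yes; intermittent dropout yes; hot component yes; output clipping NO
Only (C) is consistent with every observation.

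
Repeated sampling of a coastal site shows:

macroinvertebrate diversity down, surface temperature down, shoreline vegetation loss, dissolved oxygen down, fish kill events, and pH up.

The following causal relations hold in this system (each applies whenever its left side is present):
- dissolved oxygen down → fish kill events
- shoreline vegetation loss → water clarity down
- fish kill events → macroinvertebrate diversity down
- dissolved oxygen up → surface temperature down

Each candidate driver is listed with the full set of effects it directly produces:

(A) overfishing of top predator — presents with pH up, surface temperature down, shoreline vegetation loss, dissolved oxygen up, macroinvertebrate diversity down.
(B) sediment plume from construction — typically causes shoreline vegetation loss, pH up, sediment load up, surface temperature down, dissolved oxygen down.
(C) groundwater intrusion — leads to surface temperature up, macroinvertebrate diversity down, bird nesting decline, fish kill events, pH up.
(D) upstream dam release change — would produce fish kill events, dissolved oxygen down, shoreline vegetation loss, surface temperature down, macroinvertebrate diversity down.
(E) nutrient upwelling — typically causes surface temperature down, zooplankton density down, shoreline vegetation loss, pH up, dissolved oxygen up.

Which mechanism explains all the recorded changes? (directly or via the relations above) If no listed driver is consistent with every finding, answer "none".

B

Testing each hypothesis:
(A) overfishing of top predator — macroinvertebrate diversity down match; surface temperature down match; shoreline vegetation loss match; dissolved oxygen down miss; fish kill events miss; pH up match
(B) sediment plume from construction — accounts for every observation (macroinvertebrate diversity down by dissolved oxygen down → fish kill events → macroinvertebrate diversity down)
(C) groundwater intrusion — fails on surface temperature down, shoreline vegetation loss, dissolved oxygen down (predicts surface temperature up, not surface temperature down)
(D) upstream dam release change — macroinvertebrate diversity down match; surface temperature down match; shoreline vegetation loss match; dissolved oxygen down match; fish kill events match; pH up miss
(E) nutrient upwelling — fails on macroinvertebrate diversity down, dissolved oxygen down, fish kill events (predicts dissolved oxygen up, not dissolved oxygen down)
(B) alone accounts for all the evidence.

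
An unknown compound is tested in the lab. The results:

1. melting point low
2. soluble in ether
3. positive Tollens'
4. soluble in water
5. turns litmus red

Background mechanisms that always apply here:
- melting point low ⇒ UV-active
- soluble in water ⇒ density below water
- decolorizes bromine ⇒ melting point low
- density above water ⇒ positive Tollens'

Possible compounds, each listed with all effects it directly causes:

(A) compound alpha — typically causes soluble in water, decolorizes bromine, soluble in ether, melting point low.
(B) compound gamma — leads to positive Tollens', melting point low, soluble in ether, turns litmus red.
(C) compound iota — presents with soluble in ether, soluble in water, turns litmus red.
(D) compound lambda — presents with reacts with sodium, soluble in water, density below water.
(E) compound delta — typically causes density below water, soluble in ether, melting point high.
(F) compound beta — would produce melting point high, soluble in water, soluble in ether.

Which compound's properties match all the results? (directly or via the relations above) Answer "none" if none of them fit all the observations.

Testing each hypothesis:
(A) compound alpha — melting point low yes; soluble in ether yes; positive Tollens' NO; soluble in water yes; turns litmus red NO
(B) compound gamma — melting point low yes; soluble in ether yes; positive Tollens' yes; soluble in water NO; turns litmus red yes
(C) compound iota — melting point low NO; soluble in ether yes; positive Tollens' NO; soluble in water yes; turns litmus red yes
(D) compound lambda — melting point low NO; soluble in ether NO; positive Tollens' NO; soluble in water yes; turns litmus red NO
(E) compound delta — fails on melting point low, positive Tollens', soluble in water, turns litmus red (predicts melting point high, not melting point low)
(F) compound beta — melting point low NO; soluble in ether yes; positive Tollens' NO; soluble in water yes; turns litmus red NO
No candidate is consistent with all observations.

none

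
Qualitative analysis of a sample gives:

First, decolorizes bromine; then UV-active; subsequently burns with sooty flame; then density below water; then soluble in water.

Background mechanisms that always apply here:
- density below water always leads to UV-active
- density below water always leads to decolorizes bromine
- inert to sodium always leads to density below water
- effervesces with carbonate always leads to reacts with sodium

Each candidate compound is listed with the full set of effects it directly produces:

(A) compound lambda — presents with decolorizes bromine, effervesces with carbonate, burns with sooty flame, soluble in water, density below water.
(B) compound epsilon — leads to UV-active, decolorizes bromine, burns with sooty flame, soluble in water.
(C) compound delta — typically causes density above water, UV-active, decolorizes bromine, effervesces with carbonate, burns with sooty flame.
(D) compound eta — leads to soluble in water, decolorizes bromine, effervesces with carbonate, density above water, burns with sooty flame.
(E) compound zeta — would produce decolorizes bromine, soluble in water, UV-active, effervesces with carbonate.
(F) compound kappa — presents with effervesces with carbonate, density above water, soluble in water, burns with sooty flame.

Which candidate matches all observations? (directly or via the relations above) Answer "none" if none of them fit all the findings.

A

For each candidate, compare predicted effects to what was observed:
(A) compound lambda — decolorizes bromine ✓; UV-active ✓ (by density below water → UV-active); burns with sooty flame ✓; density below water ✓; soluble in water ✓
(B) compound epsilon — does not account for density below water
(C) compound delta — decolorizes bromine ✓; UV-active ✓; burns with sooty flame ✓; density below water ✗; soluble in water ✗
(D) compound eta — fails on UV-active, density below water (predicts density above water, not density below water)
(E) compound zeta — decolorizes bromine ✓; UV-active ✓; burns with sooty flame ✗; density below water ✗; soluble in water ✓
(F) compound kappa — decolorizes bromine ✗; UV-active ✗; burns with sooty flame ✓; density below water ✗; soluble in water ✓
Only (A) is consistent with every observation.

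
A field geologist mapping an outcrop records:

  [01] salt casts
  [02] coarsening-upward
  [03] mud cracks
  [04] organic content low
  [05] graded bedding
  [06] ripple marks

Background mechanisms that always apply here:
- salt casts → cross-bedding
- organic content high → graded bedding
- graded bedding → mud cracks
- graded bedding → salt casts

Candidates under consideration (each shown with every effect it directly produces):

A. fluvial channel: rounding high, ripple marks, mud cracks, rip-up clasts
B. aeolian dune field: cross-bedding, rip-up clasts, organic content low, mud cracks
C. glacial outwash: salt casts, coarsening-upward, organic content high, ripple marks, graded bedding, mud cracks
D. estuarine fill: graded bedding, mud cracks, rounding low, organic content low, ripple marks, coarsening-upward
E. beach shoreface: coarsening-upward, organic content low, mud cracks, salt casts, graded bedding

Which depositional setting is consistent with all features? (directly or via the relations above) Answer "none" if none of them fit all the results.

D

Testing each hypothesis:
(A) fluvial channel — salt casts ✗; coarsening-upward ✗; mud cracks ✓; organic content low ✗; graded bedding ✗; ripple marks ✓
(B) aeolian dune field — salt casts ✗; coarsening-upward ✗; mud cracks ✓; organic content low ✓; graded bedding ✗; ripple marks ✗
(C) glacial outwash — fails on organic content low (predicts organic content high, not organic content low)
(D) estuarine fill — salt casts ✓ (via graded bedding → salt casts); coarsening-upward ✓; mud cracks ✓; organic content low ✓; graded bedding ✓; ripple marks ✓
(E) beach shoreface — salt casts ✓; coarsening-upward ✓; mud cracks ✓; organic content low ✓; graded bedding ✓; ripple marks ✗
Only (D) is consistent with every observation.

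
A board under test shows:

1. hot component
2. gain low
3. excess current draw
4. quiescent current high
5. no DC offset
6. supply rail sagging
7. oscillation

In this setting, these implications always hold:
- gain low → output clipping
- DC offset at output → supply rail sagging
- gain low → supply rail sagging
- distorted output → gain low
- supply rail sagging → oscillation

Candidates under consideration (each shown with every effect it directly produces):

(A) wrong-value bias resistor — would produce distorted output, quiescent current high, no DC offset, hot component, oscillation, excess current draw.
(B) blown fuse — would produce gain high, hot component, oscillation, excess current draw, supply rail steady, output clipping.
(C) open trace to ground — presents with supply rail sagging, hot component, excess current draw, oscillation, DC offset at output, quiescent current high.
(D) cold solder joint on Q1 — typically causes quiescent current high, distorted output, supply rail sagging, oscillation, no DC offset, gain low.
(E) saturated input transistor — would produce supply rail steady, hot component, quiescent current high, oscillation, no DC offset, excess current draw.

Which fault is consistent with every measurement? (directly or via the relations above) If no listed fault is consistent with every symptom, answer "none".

Testing each hypothesis:
(A) wrong-value bias resistor — hot component match; gain low match (by distorted output → gain low); excess current draw match; quiescent current high match; no DC offset match; supply rail sagging match (by distorted output → gain low → supply rail sagging); oscillation match
(B) blown fuse — hot component match; gain low miss; excess current draw match; quiescent current high miss; no DC offset miss; supply rail sagging miss; oscillation match
(C) open trace to ground — fails on gain low, no DC offset (predicts DC offset at output, not no DC offset)
(D) cold solder joint on Q1 — hot component miss; gain low match; excess current draw miss; quiescent current high match; no DC offset match; supply rail sagging match; oscillation match
(E) saturated input transistor — fails on gain low, supply rail sagging (predicts supply rail steady, not supply rail sagging)
Only (A) is consistent with every observation.

A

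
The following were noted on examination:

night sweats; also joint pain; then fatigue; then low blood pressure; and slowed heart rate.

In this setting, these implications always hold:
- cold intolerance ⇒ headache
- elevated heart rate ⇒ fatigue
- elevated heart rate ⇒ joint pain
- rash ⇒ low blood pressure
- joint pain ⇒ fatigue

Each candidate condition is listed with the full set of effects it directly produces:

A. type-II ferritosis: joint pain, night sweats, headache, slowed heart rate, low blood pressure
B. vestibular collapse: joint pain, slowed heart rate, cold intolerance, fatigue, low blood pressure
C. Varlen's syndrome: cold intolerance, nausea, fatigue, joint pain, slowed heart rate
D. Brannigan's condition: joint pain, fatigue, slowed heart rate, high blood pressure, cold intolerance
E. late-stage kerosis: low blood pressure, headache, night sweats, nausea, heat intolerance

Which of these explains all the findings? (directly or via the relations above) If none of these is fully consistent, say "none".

Checking each candidate against the observations:
(A) type-II ferritosis — night sweats +; joint pain +; fatigue + (by joint pain → fatigue); low blood pressure +; slowed heart rate +
(B) vestibular collapse — does not account for night sweats
(C) Varlen's syndrome — does not account for night sweats, low blood pressure
(D) Brannigan's condition — fails on night sweats, low blood pressure (predicts high blood pressure, not low blood pressure)
(E) late-stage kerosis — does not account for joint pain, fatigue, slowed heart rate
(A) alone accounts for all the evidence.

A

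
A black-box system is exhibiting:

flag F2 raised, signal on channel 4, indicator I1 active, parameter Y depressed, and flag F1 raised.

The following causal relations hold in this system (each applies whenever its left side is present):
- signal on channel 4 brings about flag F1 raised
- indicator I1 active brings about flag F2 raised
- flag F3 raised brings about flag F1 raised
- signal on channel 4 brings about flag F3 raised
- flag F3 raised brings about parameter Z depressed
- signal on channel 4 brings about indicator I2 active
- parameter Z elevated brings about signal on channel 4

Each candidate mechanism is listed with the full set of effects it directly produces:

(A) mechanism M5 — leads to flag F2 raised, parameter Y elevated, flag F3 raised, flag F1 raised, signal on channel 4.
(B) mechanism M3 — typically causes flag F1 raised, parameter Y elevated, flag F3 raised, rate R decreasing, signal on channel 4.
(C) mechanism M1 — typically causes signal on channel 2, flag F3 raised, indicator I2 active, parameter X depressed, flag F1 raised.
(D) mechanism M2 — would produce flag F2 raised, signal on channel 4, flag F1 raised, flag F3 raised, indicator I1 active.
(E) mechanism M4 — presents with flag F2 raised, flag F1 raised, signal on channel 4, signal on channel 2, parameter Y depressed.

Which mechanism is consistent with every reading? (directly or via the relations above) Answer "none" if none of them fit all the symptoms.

Testing each hypothesis:
(A) mechanism M5 — fails on indicator I1 active, parameter Y depressed (predicts parameter Y elevated, not parameter Y depressed)
(B) mechanism M3 — fails on flag F2 raised, indicator I1 active, parameter Y depressed (predicts parameter Y elevated, not parameter Y depressed)
(C) mechanism M1 — does not account for flag F2 raised, signal on channel 4, indicator I1 active, parameter Y depressed
(D) mechanism M2 — flag F2 raised ✓; signal on channel 4 ✓; indicator I1 active ✓; parameter Y depressed ✗; flag F1 raised ✓
(E) mechanism M4 — flag F2 raised ✓; signal on channel 4 ✓; indicator I1 active ✗; parameter Y depressed ✓; flag F1 raised ✓
Every candidate fails on at least one observation.

none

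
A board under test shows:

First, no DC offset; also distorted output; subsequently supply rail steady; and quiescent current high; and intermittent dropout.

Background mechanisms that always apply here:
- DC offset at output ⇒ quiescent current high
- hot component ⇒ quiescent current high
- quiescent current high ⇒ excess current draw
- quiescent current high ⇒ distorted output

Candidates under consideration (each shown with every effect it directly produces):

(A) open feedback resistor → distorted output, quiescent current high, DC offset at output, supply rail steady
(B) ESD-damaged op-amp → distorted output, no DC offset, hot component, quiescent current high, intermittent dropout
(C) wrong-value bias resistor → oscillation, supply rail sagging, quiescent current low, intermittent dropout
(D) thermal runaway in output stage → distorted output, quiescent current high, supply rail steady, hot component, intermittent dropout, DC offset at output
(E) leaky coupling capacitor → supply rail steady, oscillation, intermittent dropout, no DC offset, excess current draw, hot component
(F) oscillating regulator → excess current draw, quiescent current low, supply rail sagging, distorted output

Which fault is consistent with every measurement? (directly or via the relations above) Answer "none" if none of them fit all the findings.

E

Per-candidate check:
(A) open feedback resistor — fails on no DC offset, intermittent dropout (predicts DC offset at output, not no DC offset)
(B) ESD-damaged op-amp — no DC offset +; distorted output +; supply rail steady -; quiescent current high +; intermittent dropout +
(C) wrong-value bias resistor — fails on no DC offset, distorted output, supply rail steady, quiescent current high (predicts supply rail sagging, not supply rail steady; predicts quiescent current low, not quiescent current high)
(D) thermal runaway in output stage — fails on no DC offset (predicts DC offset at output, not no DC offset)
(E) leaky coupling capacitor — no DC offset +; distorted output + (via hot component → quiescent current high → distorted output); supply rail steady +; quiescent current high + (via hot component → quiescent current high); intermittent dropout +
(F) oscillating regulator — no DC offset -; distorted output +; supply rail steady -; quiescent current high -; intermittent dropout -
(E) alone accounts for all the evidence.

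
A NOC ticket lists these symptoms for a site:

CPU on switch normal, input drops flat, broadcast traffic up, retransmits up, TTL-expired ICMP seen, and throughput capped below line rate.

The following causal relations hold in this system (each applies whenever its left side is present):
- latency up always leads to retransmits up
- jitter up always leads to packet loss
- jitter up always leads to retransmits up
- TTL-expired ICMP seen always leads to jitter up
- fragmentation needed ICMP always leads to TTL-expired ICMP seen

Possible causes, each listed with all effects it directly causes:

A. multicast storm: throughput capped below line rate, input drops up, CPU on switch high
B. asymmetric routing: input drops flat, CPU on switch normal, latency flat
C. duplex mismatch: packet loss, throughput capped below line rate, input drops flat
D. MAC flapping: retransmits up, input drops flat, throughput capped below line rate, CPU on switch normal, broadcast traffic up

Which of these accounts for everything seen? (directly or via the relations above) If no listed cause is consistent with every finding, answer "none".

none

Per-candidate check:
(A) multicast storm — CPU on switch normal -; input drops flat -; broadcast traffic up -; retransmits up -; TTL-expired ICMP seen -; throughput capped below line rate +
(B) asymmetric routing — CPU on switch normal +; input drops flat +; broadcast traffic up -; retransmits up -; TTL-expired ICMP seen -; throughput capped below line rate -
(C) duplex mismatch — CPU on switch normal -; input drops flat +; broadcast traffic up -; retransmits up -; TTL-expired ICMP seen -; throughput capped below line rate +
(D) MAC flapping — does not account for TTL-expired ICMP seen
None of the listed candidates fits everything.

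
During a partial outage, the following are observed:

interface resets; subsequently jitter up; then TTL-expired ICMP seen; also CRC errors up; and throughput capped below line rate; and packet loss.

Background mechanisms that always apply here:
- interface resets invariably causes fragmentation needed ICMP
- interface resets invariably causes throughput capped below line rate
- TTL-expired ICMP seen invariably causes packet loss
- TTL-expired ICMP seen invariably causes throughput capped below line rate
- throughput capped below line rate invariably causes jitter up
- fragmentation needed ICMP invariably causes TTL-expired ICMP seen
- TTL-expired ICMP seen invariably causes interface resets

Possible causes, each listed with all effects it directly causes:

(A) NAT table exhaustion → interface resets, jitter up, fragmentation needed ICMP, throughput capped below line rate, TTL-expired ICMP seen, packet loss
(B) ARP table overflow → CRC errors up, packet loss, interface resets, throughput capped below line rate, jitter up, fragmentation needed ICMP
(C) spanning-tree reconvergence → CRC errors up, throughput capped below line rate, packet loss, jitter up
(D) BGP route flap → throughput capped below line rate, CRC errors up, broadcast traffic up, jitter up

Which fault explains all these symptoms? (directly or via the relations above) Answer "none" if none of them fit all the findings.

B

Testing each hypothesis:
(A) NAT table exhaustion — interface resets match; jitter up match; TTL-expired ICMP seen match; CRC errors up miss; throughput capped below line rate match; packet loss match
(B) ARP table overflow — interface resets match; jitter up match; TTL-expired ICMP seen match (via fragmentation needed ICMP → TTL-expired ICMP seen); CRC errors up match; throughput capped below line rate match; packet loss match
(C) spanning-tree reconvergence — interface resets miss; jitter up match; TTL-expired ICMP seen miss; CRC errors up match; throughput capped below line rate match; packet loss match
(D) BGP route flap — does not account for interface resets, TTL-expired ICMP seen, packet loss
Only (B) is consistent with every observation.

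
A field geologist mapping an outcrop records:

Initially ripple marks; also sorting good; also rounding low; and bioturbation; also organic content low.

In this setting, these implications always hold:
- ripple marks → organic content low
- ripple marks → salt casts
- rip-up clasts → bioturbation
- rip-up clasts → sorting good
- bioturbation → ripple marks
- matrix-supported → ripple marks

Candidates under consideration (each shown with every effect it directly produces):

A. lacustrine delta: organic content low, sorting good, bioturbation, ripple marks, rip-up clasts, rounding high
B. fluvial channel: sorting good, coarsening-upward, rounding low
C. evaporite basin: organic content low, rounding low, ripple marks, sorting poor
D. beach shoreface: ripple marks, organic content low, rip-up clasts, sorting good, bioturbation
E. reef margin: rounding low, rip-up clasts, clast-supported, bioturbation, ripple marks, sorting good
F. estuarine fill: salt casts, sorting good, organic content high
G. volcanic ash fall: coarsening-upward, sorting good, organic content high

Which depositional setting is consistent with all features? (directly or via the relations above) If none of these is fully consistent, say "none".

Per-candidate check:
(A) lacustrine delta — ripple marks match; sorting good match; rounding low miss; bioturbation match; organic content low match
(B) fluvial channel — does not account for ripple marks, bioturbation, organic content low
(C) evaporite basin — fails on sorting good, bioturbation (predicts sorting poor, not sorting good)
(D) beach shoreface — does not account for rounding low
(E) reef margin — accounts for every observation (organic content low through ripple marks → organic content low)
(F) estuarine fill — ripple marks miss; sorting good match; rounding low miss; bioturbation miss; organic content low miss
(G) volcanic ash fall — ripple marks miss; sorting good match; rounding low miss; bioturbation miss; organic content low miss
(E) is the only candidate with no mismatches.

E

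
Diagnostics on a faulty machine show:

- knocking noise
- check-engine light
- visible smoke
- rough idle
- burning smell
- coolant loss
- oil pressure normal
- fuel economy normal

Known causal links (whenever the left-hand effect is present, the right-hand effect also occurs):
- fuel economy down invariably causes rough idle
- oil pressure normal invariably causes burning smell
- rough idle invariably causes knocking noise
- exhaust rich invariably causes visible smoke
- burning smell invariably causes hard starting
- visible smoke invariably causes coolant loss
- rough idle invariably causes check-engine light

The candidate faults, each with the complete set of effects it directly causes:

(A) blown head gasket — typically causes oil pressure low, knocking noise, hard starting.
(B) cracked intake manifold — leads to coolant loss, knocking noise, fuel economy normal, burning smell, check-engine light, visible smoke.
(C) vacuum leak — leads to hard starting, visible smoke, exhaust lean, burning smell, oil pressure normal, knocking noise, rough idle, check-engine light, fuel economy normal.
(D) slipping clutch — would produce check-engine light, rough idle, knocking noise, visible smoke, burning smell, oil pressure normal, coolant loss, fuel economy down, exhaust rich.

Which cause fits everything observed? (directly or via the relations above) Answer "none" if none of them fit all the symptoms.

C

Testing each hypothesis:
(A) blown head gasket — fails on check-engine light, visible smoke, rough idle, burning smell, coolant loss, oil pressure normal, fuel economy normal (predicts oil pressure low, not oil pressure normal)
(B) cracked intake manifold — knocking noise match; check-engine light match; visible smoke match; rough idle miss; burning smell match; coolant loss match; oil pressure normal miss; fuel economy normal match
(C) vacuum leak — knocking noise match; check-engine light match; visible smoke match; rough idle match; burning smell match; coolant loss match (through visible smoke → coolant loss); oil pressure normal match; fuel economy normal match
(D) slipping clutch — knocking noise match; check-engine light match; visible smoke match; rough idle match; burning smell match; coolant loss match; oil pressure normal match; fuel economy normal miss
(C) is the only candidate with no mismatches.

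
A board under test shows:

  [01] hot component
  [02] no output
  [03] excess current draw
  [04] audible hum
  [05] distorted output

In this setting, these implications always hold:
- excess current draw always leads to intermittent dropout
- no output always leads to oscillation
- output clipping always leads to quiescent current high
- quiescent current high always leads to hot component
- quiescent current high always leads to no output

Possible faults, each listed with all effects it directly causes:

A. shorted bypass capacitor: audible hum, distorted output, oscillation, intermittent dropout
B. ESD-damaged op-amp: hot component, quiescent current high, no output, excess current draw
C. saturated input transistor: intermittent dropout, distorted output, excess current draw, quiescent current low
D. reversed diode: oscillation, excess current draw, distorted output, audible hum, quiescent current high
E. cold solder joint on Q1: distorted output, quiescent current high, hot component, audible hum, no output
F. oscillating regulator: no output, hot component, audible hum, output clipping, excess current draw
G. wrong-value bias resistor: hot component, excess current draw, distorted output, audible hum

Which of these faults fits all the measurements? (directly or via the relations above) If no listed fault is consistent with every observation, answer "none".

D

Per-candidate check:
(A) shorted bypass capacitor — does not account for hot component, no output, excess current draw
(B) ESD-damaged op-amp — hot component ✓; no output ✓; excess current draw ✓; audible hum ✗; distorted output ✗
(C) saturated input transistor — does not account for hot component, no output, audible hum
(D) reversed diode — hot component ✓ (through quiescent current high → hot component); no output ✓ (through quiescent current high → no output); excess current draw ✓; audible hum ✓; distorted output ✓
(E) cold solder joint on Q1 — does not account for excess current draw
(F) oscillating regulator — hot component ✓; no output ✓; excess current draw ✓; audible hum ✓; distorted output ✗
(G) wrong-value bias resistor — hot component ✓; no output ✗; excess current draw ✓; audible hum ✓; distorted output ✓
(D) alone accounts for all the evidence.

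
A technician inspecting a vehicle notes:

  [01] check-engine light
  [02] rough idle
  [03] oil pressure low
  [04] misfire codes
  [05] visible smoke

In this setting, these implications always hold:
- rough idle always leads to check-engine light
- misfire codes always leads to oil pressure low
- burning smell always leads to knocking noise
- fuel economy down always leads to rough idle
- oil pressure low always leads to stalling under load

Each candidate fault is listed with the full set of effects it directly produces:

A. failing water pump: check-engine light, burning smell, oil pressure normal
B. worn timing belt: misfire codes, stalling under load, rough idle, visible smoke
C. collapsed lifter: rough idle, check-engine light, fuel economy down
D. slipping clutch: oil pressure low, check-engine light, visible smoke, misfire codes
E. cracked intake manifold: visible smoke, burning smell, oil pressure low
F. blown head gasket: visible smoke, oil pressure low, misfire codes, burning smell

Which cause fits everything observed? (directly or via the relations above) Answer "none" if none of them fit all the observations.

B

For each candidate, compare predicted effects to what was observed:
(A) failing water pump — check-engine light +; rough idle -; oil pressure low -; misfire codes -; visible smoke -
(B) worn timing belt — check-engine light + (through rough idle → check-engine light); rough idle +; oil pressure low + (through misfire codes → oil pressure low); misfire codes +; visible smoke +
(C) collapsed lifter — does not account for oil pressure low, misfire codes, visible smoke
(D) slipping clutch — check-engine light +; rough idle -; oil pressure low +; misfire codes +; visible smoke +
(E) cracked intake manifold — does not account for check-engine light, rough idle, misfire codes
(F) blown head gasket — does not account for check-engine light, rough idle
Only (B) is consistent with every observation.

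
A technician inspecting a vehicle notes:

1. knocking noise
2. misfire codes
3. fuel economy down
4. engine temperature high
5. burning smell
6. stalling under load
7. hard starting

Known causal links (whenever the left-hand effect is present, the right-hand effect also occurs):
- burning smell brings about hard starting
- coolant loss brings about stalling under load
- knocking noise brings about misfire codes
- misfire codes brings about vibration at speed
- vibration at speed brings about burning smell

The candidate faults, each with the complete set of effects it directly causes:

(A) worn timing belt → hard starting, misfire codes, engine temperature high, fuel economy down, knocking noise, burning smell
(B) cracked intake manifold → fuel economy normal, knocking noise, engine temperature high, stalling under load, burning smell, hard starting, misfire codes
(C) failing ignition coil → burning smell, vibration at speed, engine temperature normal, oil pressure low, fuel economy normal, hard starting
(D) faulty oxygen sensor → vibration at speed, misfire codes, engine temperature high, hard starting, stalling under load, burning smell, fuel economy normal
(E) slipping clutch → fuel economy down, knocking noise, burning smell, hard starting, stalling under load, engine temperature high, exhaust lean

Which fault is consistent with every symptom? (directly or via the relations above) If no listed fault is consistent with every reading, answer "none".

E

Checking each candidate against the observations:
(A) worn timing belt — does not account for stalling under load
(B) cracked intake manifold — fails on fuel economy down (predicts fuel economy normal, not fuel economy down)
(C) failing ignition coil — fails on knocking noise, misfire codes, fuel economy down, engine temperature high, stalling under load (predicts fuel economy normal, not fuel economy down; predicts engine temperature normal, not engine temperature high)
(D) faulty oxygen sensor — knocking noise ✗; misfire codes ✓; fuel economy down ✗; engine temperature high ✓; burning smell ✓; stalling under load ✓; hard starting ✓
(E) slipping clutch — knocking noise ✓; misfire codes ✓ (via knocking noise → misfire codes); fuel economy down ✓; engine temperature high ✓; burning smell ✓; stalling under load ✓; hard starting ✓
(E) is the only candidate with no mismatches.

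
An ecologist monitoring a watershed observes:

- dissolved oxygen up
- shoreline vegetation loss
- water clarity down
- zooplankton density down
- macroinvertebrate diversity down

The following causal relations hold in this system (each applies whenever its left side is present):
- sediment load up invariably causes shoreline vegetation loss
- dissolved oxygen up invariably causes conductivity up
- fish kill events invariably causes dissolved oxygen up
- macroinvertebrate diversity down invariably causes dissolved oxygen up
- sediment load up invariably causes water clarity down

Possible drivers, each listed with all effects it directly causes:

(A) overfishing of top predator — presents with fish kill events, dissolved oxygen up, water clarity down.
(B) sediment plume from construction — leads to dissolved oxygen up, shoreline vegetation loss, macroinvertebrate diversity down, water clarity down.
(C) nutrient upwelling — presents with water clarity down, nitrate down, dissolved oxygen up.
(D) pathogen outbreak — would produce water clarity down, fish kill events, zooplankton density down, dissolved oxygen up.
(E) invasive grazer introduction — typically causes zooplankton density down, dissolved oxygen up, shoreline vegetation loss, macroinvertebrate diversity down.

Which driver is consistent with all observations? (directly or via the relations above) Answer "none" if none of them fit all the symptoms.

For each candidate, compare predicted effects to what was observed:
(A) overfishing of top predator — does not account for shoreline vegetation loss, zooplankton density down, macroinvertebrate diversity down
(B) sediment plume from construction — does not account for zooplankton density down
(C) nutrient upwelling — dissolved oxygen up ✓; shoreline vegetation loss ✗; water clarity down ✓; zooplankton density down ✗; macroinvertebrate diversity down ✗
(D) pathogen outbreak — does not account for shoreline vegetation loss, macroinvertebrate diversity down
(E) invasive grazer introduction — dissolved oxygen up ✓; shoreline vegetation loss ✓; water clarity down ✗; zooplankton density down ✓; macroinvertebrate diversity down ✓
No candidate is consistent with all observations.

none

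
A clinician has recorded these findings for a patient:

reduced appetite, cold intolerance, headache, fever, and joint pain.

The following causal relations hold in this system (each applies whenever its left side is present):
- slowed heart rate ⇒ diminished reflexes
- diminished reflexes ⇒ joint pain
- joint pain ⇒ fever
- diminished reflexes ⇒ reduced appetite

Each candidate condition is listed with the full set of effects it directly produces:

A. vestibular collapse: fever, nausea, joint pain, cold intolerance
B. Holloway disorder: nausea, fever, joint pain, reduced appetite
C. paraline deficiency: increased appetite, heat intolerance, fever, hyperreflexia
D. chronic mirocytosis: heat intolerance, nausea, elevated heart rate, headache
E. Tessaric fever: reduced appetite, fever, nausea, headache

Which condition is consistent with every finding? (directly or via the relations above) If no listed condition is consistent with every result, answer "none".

none

For each candidate, compare predicted effects to what was observed:
(A) vestibular collapse — reduced appetite -; cold intolerance +; headache -; fever +; joint pain +
(B) Holloway disorder — reduced appetite +; cold intolerance -; headache -; fever +; joint pain +
(C) paraline deficiency — reduced appetite -; cold intolerance -; headache -; fever +; joint pain -
(D) chronic mirocytosis — fails on reduced appetite, cold intolerance, fever, joint pain (predicts heat intolerance, not cold intolerance)
(E) Tessaric fever — does not account for cold intolerance, joint pain
None of the listed candidates fits everything.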